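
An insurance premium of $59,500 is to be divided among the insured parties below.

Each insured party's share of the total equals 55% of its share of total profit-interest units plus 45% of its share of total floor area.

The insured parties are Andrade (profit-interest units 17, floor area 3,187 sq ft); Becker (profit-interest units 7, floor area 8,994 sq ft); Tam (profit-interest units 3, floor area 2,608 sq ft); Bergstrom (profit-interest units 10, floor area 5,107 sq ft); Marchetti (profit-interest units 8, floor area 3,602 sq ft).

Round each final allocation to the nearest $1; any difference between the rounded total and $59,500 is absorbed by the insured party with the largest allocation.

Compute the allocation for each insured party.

Totals — profit-interest units 45, floor area 23,498.
Composite weights (55% profit-interest units + 45% floor area): Andrade 0.2688; Becker 0.2578; Tam 0.0866; Bergstrom 0.2200; Marchetti 0.1668.
Unrounded shares: Andrade 15,994.23; Becker 15,338.85; Tam 5,153.37; Bergstrom 13,091.44; Marchetti 9,922.11.
Rounded to nearest $1: Andrade $15,994; Becker $15,339; Tam $5,153; Bergstrom $13,091; Marchetti $9,922. Sum = $59,499.
Difference $59,500 − $59,499 = +$1 applied to largest allocation (Andrade): Andrade becomes $15,995.

Andrade: $15,995 · Becker: $15,339 · Tam: $5,153 · Bergstrom: $13,091 · Marchetti: $9,922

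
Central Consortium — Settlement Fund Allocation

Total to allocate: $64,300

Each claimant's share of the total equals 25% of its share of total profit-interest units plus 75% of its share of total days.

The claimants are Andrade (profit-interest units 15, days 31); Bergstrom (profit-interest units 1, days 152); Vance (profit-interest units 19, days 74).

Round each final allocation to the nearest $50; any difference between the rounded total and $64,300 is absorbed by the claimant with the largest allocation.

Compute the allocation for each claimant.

Andrade: $12,700; Bergstrom: $29,000; Vance: $22,600

Profit-interest units total 35; days total 257.
Blended shares (25% profit-interest units + 75% days): Andrade 0.1976; Bergstrom 0.4507; Vance 0.3517.
Proportional shares: Andrade 12,706.31; Bergstrom 28,981.46; Vance 22,612.23.
After rounding ($50): Andrade $12,700; Bergstrom $29,000; Vance $22,600. Sum = $64,300.
Sum already equals the total — no adjustment.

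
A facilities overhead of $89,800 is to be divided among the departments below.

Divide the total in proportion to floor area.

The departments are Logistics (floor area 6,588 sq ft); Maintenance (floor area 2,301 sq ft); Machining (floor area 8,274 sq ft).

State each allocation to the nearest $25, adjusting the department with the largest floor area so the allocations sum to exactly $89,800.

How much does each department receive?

Floor area total: 17,163.
Unrounded shares: Logistics 6,588/17,163 × $89,800 = 34,469.64; Maintenance 2,301/17,163 × $89,800 = 12,039.26; Machining 8,274/17,163 × $89,800 = 43,291.10.
At nearest $25: Logistics $34,475; Maintenance $12,050; Machining $43,300. Sum = $89,825.
Difference $89,800 − $89,825 = −$25 applied to largest floor area (Machining): Machining becomes $43,275.

Logistics: $34,475 | Maintenance: $12,050 | Machining: $43,275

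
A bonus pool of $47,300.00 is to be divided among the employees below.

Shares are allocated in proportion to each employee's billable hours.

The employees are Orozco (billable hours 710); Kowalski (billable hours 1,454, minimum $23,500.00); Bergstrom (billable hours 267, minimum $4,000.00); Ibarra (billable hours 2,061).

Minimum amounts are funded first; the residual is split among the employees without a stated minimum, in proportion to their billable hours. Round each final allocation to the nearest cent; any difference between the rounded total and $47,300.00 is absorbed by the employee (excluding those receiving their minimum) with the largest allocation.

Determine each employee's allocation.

Orozco: $5,073.26; Kowalski: $23,500.00; Bergstrom: $4,000.00; Ibarra: $14,726.74

Minimums first: Kowalski $23,500.00; Bergstrom $4,000.00. Residual $19,800.00.
Residual split over remaining billable hours 2,771: Orozco 5,073.2588 → $5,073.26; Ibarra 14,726.7412 → $14,726.74.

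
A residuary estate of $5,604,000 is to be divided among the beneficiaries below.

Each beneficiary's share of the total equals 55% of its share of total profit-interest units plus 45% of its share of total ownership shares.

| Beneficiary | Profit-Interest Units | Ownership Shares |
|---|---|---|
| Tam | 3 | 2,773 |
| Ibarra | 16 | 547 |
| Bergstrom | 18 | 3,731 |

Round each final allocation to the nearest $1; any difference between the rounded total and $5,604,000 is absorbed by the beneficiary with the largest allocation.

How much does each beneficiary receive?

Totals — profit-interest units 37, ownership shares 7,051.
Combined weights (55% profit-interest units + 45% ownership shares): Tam 0.2216; Ibarra 0.2727; Bergstrom 0.5057.
Raw shares: Tam 1,241,675.43; Ibarra 1,528,478.56; Bergstrom 2,833,846.01.
Rounded to nearest $1: Tam $1,241,675; Ibarra $1,528,479; Bergstrom $2,833,846. Sum = $5,604,000.
No rounding difference to absorb.

Tam: $1,241,675 · Ibarra: $1,528,479 · Bergstrom: $2,833,846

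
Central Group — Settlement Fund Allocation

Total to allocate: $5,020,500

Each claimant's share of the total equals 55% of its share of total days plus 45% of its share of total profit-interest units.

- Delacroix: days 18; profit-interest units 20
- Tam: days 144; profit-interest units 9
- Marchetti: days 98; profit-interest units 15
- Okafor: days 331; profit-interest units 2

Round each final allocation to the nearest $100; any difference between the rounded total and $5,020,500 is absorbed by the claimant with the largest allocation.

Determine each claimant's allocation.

Totals — days 591, profit-interest units 46.
Combined weights (55% days + 45% profit-interest units): Delacroix 0.2124; Tam 0.2221; Marchetti 0.2379; Okafor 0.3276.
Raw shares: Delacroix 1,066,371.49; Tam 1,114,820.25; Marchetti 1,194,580.20; Okafor 1,644,728.06.
Rounded to nearest $100: Delacroix $1,066,400; Tam $1,114,800; Marchetti $1,194,600; Okafor $1,644,700. Sum = $5,020,500.
Rounded total matches; no reconciliation needed.

Delacroix: $1,066,400 · Tam: $1,114,800 · Marchetti: $1,194,600 · Okafor: $1,644,700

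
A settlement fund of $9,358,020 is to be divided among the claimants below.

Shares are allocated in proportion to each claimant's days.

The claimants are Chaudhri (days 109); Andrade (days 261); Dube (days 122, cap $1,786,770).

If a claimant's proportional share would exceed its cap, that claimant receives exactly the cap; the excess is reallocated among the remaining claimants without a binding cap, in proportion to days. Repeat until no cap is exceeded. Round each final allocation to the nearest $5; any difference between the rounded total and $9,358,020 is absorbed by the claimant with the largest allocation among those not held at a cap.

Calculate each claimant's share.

Chaudhri: $2,230,450; Andrade: $5,340,800; Dube: $1,786,770

Days total: 492.
Proportional shares (ignoring caps): Chaudhri 2,073,219.88; Andrade 4,964,315.49; Dube 2,320,484.63.
Capped: Dube ($1,786,770); balance $7,571,250 reallocated over remaining days 370.
Redistributed shares: Chaudhri 2,230,449.32 → $2,230,450; Andrade 5,340,800.68 → $5,340,800.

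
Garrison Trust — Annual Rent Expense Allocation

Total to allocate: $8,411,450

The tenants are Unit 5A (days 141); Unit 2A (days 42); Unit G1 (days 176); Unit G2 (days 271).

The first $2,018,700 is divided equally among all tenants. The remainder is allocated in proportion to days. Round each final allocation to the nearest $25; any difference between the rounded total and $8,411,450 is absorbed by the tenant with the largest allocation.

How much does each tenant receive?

Unit 5A: $1,935,425; Unit 2A: $930,850; Unit G1: $2,290,575; Unit G2: $3,254,600

$2,018,700 shared equally gives $504,675 per tenant.
Remainder $6,392,750 by days (total 630): Unit 5A 1,430,758.33 → $1,430,750; Unit 2A 426,183.33 → $426,175; Unit G1 1,785,911.11 → $1,785,900; Unit G2 2,749,897.22 → $2,749,900.
Rounding difference +$25 on remainder applied to Unit G2.
Totals: Unit 5A $504,675 + $1,430,750 = $1,935,425; Unit 2A $504,675 + $426,175 = $930,850; Unit G1 $504,675 + $1,785,900 = $2,290,575; Unit G2 $504,675 + $2,749,925 = $3,254,600.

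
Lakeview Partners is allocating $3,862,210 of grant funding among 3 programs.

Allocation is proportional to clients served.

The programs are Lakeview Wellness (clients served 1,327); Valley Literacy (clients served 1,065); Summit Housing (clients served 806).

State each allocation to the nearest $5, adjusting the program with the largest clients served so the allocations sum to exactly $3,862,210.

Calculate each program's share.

Combined clients served = 1,327 + 1,065 + 806 = 3,198.
Unrounded shares: Lakeview Wellness 1,602,611.84; Valley Literacy 1,286,195.64; Summit Housing 973,402.52.
After rounding ($5): Lakeview Wellness $1,602,610; Valley Literacy $1,286,195; Summit Housing $973,405. Sum = $3,862,210.
Sum already equals the total — no adjustment.

Lakeview Wellness: $1,602,610 · Valley Literacy: $1,286,195 · Summit Housing: $973,405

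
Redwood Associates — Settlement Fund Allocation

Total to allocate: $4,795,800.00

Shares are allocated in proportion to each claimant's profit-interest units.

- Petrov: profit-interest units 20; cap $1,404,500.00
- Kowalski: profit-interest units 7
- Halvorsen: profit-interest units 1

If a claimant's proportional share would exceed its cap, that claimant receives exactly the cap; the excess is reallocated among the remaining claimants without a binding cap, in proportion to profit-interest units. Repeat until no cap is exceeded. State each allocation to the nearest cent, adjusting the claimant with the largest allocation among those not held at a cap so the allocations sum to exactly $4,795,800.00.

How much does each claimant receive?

Petrov: $1,404,500.00 | Kowalski: $2,967,387.50 | Halvorsen: $423,912.50

Combined profit-interest units = 28.
Unconstrained shares: Petrov 3,425,571.4286; Kowalski 1,198,950.0000; Halvorsen 171,278.5714.
Capped: Petrov ($1,404,500.00); residual $3,391,300.00 reallocated over remaining profit-interest units 8.
Remaining shares: Kowalski 2,967,387.5000 → $2,967,387.50; Halvorsen 423,912.5000 → $423,912.50.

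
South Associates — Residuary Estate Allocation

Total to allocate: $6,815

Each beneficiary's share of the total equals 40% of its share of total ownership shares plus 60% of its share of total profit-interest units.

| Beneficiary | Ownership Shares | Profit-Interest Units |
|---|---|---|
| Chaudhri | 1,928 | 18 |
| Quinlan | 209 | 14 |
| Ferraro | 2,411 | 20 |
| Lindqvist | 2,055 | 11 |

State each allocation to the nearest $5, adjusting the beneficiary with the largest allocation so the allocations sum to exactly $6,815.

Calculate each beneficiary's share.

Ownership shares total 6,603; profit-interest units total 63.
Combined weights (40% ownership shares + 60% profit-interest units): Chaudhri 0.2882; Quinlan 0.1460; Ferraro 0.3365; Lindqvist 0.2293.
Unrounded shares: Chaudhri 1,964.25; Quinlan 994.95; Ferraro 2,293.46; Lindqvist 1,562.34.
Rounded to nearest $5: Chaudhri $1,965; Quinlan $995; Ferraro $2,295; Lindqvist $1,560. Sum = $6,815.
Rounded total matches; no reconciliation needed.

Chaudhri: $1,965 | Quinlan: $995 | Ferraro: $2,295 | Lindqvist: $1,560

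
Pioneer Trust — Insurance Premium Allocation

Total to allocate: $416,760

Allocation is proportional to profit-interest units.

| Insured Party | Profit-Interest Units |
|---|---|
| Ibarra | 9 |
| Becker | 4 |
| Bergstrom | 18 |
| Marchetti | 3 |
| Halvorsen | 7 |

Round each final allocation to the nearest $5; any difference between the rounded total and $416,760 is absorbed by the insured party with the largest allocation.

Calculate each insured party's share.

Ibarra: $91,485 · Becker: $40,660 · Bergstrom: $182,965 · Marchetti: $30,495 · Halvorsen: $71,155

Profit-interest units total: 41.
Pro-rata amounts: Ibarra 9/41 × $416,760 = 91,483.90; Becker 4/41 × $416,760 = 40,659.51; Bergstrom 18/41 × $416,760 = 182,967.80; Marchetti 3/41 × $416,760 = 30,494.63; Halvorsen 7/41 × $416,760 = 71,154.15.
After rounding ($5): Ibarra $91,485; Becker $40,660; Bergstrom $182,970; Marchetti $30,495; Halvorsen $71,155. Sum = $416,765.
Difference $416,760 − $416,765 = −$5 applied to largest allocation (Bergstrom): Bergstrom becomes $182,965.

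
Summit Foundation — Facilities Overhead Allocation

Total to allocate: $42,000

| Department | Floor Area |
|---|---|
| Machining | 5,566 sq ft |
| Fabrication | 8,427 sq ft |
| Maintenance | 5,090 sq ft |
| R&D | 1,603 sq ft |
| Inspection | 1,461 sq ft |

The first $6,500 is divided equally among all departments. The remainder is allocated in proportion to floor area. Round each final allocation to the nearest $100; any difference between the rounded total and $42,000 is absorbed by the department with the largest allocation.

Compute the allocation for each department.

Machining: $10,200; Fabrication: $14,800; Maintenance: $9,500; R&D: $3,900; Inspection: $3,600

$6,500 shared equally gives $1,300 per department.
Remainder $35,500 by floor area (total 22,147): Machining 8,921.89 → $8,900; Fabrication 13,507.86 → $13,500; Maintenance 8,158.89 → $8,200; R&D 2,569.49 → $2,600; Inspection 2,341.87 → $2,300.
Totals: Machining $1,300 + $8,900 = $10,200; Fabrication $1,300 + $13,500 = $14,800; Maintenance $1,300 + $8,200 = $9,500; R&D $1,300 + $2,600 = $3,900; Inspection $1,300 + $2,300 = $3,600.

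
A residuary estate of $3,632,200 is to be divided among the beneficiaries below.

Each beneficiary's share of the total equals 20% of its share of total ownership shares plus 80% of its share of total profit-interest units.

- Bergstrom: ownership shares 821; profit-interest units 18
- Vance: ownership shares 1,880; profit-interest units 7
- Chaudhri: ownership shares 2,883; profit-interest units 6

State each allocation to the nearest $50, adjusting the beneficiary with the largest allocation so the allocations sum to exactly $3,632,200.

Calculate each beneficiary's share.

Bergstrom: $1,794,050 | Vance: $900,700 | Chaudhri: $937,450

Ownership shares total 5,584; profit-interest units total 31.
Composite weights (20% ownership shares + 80% profit-interest units): Bergstrom 0.4939; Vance 0.2480; Chaudhri 0.2581.
Pro-rata amounts: Bergstrom 1,794,021.94; Vance 900,714.43; Chaudhri 937,463.64.
After rounding ($50): Bergstrom $1,794,000; Vance $900,700; Chaudhri $937,450. Sum = $3,632,150.
Difference $3,632,200 − $3,632,150 = +$50 applied to largest allocation (Bergstrom): Bergstrom becomes $1,794,050.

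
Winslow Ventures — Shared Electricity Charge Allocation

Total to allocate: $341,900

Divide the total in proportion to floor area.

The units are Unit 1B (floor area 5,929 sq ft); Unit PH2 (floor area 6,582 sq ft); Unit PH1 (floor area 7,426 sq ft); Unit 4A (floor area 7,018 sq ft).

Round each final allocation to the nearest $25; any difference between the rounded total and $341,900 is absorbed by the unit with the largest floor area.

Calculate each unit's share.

Unit 1B: $75,200 | Unit PH2: $83,475 | Unit PH1: $94,200 | Unit 4A: $89,025

Sum of floor area: 5,929 + 6,582 + 7,426 + 7,018 = 26,955.
Pro-rata amounts: Unit 1B 75,204.05; Unit PH2 83,486.77; Unit PH1 94,192.15; Unit 4A 89,017.04.
At nearest $25: Unit 1B $75,200; Unit PH2 $83,475; Unit PH1 $94,200; Unit 4A $89,025. Sum = $341,900.
Sum already equals the total — no adjustment.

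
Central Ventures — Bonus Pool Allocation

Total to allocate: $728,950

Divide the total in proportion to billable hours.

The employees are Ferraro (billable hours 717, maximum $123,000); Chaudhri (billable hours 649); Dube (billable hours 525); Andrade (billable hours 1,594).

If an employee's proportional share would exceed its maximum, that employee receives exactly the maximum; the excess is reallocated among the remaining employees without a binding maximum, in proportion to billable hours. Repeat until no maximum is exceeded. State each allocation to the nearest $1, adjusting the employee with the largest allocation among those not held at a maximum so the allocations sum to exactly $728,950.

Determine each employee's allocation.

Billable hours total: 3,485.
Pro-rata shares before constraints: Ferraro 149,973.36; Chaudhri 135,749.94; Dube 109,813.13; Andrade 333,413.57.
Capped: Ferraro ($123,000); balance $605,950 reallocated over remaining billable hours 2,768.
Redistributed shares: Chaudhri 142,074.26 → $142,074; Dube 114,929.10 → $114,929; Andrade 348,946.64 → $348,947.

Ferraro: $123,000 · Chaudhri: $142,074 · Dube: $114,929 · Andrade: $348,947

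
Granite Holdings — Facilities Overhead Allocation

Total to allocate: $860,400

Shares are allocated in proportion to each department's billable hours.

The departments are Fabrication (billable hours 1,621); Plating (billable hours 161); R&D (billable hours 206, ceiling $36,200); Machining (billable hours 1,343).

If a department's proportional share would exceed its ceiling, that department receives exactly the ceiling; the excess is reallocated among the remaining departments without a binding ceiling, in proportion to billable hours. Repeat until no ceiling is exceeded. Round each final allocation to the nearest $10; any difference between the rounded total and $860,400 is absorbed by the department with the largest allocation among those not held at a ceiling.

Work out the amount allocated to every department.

Fabrication: $427,530 | Plating: $42,460 | R&D: $36,200 | Machining: $354,210

Billable hours total: 3,331.
Unconstrained shares: Fabrication 418,705.61; Plating 41,586.43; R&D 53,209.97; Machining 346,897.99.
Capped: R&D ($36,200); residual $824,200 reallocated over remaining billable hours 3,125.
Redistributed shares: Fabrication 427,529.02 → $427,530; Plating 42,462.78 → $42,460; Machining 354,208.19 → $354,210.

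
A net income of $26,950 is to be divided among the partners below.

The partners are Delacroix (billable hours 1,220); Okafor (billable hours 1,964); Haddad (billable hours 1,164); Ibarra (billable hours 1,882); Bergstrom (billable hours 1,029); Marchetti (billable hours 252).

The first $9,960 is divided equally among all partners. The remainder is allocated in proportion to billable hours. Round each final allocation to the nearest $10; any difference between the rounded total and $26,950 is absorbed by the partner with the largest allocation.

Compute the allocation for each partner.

Delacroix: $4,420; Okafor: $6,100; Haddad: $4,290; Ibarra: $5,920; Bergstrom: $3,990; Marchetti: $2,230

Equal tier: $9,960 ÷ 6 = $1,660 apiece.
Remainder $16,990 by billable hours (total 7,511): Delacroix 2,759.66 → $2,760; Okafor 4,442.60 → $4,440; Haddad 2,632.99 → $2,630; Ibarra 4,257.11 → $4,260; Bergstrom 2,327.61 → $2,330; Marchetti 570.03 → $570.
Totals: Delacroix $1,660 + $2,760 = $4,420; Okafor $1,660 + $4,440 = $6,100; Haddad $1,660 + $2,630 = $4,290; Ibarra $1,660 + $4,260 = $5,920; Bergstrom $1,660 + $2,330 = $3,990; Marchetti $1,660 + $570 = $2,230.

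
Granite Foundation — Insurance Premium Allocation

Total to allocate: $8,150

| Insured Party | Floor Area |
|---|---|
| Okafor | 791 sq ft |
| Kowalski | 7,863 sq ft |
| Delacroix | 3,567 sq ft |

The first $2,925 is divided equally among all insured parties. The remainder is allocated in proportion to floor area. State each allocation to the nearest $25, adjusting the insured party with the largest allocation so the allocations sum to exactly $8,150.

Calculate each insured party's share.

Okafor: $1,325 | Kowalski: $4,325 | Delacroix: $2,500

$2,925 shared equally gives $975 per insured party.
Remainder $5,225 by floor area (total 12,221): Okafor 338.19 → $350; Kowalski 3,361.77 → $3,350; Delacroix 1,525.05 → $1,525.
Totals: Okafor $975 + $350 = $1,325; Kowalski $975 + $3,350 = $4,325; Delacroix $975 + $1,525 = $2,500.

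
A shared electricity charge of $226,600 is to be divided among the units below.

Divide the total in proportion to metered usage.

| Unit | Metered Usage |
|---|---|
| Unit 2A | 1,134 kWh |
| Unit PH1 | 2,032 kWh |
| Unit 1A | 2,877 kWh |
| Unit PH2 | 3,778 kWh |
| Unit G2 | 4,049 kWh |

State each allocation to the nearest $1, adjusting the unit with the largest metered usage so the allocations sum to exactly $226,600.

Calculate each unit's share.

Unit 2A: $18,527 · Unit PH1: $33,198 · Unit 1A: $47,003 · Unit PH2: $61,723 · Unit G2: $66,149

Total metered usage = 1,134 + 2,032 + 2,877 + 3,778 + 4,049 = 13,870.
Unrounded shares: Unit 2A 18,526.63; Unit PH1 33,197.64; Unit 1A 47,002.75; Unit PH2 61,722.77; Unit G2 66,150.21.
Rounded to nearest $1: Unit 2A $18,527; Unit PH1 $33,198; Unit 1A $47,003; Unit PH2 $61,723; Unit G2 $66,150. Sum = $226,601.
Difference $226,600 − $226,601 = −$1 applied to largest metered usage (Unit G2): Unit G2 becomes $66,149.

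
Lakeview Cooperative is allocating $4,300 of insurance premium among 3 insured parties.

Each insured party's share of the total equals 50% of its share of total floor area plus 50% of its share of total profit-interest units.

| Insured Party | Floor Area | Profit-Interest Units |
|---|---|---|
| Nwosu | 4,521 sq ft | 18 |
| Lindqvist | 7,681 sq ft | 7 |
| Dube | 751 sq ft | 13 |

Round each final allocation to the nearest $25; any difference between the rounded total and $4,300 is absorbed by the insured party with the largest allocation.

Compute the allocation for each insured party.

Nwosu: $1,775 | Lindqvist: $1,675 | Dube: $850

Totals — floor area 12,953, profit-interest units 38.
Blended shares (50% floor area + 50% profit-interest units): Nwosu 0.4114; Lindqvist 0.3886; Dube 0.2000.
Pro-rata amounts: Nwosu 1,768.84; Lindqvist 1,670.98; Dube 860.18.
After rounding ($25): Nwosu $1,775; Lindqvist $1,675; Dube $850. Sum = $4,300.
No rounding difference to absorb.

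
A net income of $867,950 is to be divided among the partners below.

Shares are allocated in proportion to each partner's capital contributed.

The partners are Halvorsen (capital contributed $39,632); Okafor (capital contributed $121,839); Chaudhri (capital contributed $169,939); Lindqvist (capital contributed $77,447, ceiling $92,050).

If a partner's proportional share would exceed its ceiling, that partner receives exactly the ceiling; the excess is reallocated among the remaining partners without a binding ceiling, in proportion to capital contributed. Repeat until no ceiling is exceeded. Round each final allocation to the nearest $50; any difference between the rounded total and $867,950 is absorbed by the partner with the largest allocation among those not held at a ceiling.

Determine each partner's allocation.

Halvorsen: $92,800 · Okafor: $285,250 · Chaudhri: $397,850 · Lindqvist: $92,050

Total capital contributed = 408,857.
Pro-rata shares before constraints: Halvorsen 84,133.56; Okafor 258,648.28; Chaudhri 360,758.30; Lindqvist 164,409.86.
Cap binds for Lindqvist ($92,050); remaining pool $775,900 reallocated over remaining capital contributed 331,410.
Shares after redistribution: Halvorsen 92,786.79 → $92,800; Okafor 285,250.54 → $285,250; Chaudhri 397,862.68 → $397,850.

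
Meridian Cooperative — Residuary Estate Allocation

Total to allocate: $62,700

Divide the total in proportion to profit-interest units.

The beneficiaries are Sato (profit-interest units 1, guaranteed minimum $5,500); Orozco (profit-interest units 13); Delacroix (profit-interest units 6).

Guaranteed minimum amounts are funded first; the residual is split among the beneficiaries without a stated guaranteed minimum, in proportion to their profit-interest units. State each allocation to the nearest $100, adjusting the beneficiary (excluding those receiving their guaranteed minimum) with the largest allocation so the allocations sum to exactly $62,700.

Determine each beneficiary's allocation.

Sato: $5,500; Orozco: $39,100; Delacroix: $18,100

Guaranteed amounts: Sato $5,500. Remaining pool $57,200.
Remaining pool split over remaining profit-interest units 19: Orozco 39,136.84 → $39,100; Delacroix 18,063.16 → $18,100.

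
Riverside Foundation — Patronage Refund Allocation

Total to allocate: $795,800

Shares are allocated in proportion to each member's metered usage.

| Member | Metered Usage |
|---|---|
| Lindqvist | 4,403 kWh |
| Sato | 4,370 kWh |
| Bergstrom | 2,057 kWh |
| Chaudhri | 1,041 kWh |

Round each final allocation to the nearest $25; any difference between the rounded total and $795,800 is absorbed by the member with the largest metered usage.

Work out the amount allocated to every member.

Lindqvist: $295,175 | Sato: $292,950 | Bergstrom: $137,900 | Chaudhri: $69,775

Metered usage total: 4,403 + 4,370 + 2,057 + 1,041 = 11,871.
Raw shares: Lindqvist 295,165.31; Sato 292,953.08; Bergstrom 137,895.76; Chaudhri 69,785.85.
After rounding ($25): Lindqvist $295,175; Sato $292,950; Bergstrom $137,900; Chaudhri $69,775. Sum = $795,800.
Rounded total matches; no reconciliation needed.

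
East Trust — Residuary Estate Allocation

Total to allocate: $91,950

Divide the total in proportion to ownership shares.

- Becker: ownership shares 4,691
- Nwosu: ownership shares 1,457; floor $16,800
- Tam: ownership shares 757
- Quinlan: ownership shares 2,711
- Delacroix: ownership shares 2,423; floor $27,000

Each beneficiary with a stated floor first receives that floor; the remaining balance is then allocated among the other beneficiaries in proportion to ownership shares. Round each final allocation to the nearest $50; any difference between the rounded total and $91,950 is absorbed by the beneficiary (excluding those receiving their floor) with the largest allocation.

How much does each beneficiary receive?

Becker: $27,700 | Nwosu: $16,800 | Tam: $4,450 | Quinlan: $16,000 | Delacroix: $27,000

Minimums first: Nwosu $16,800; Delacroix $27,000. Remaining pool $48,150.
Remaining pool split over remaining ownership shares 8,159: Becker 27,683.74 → $27,700; Tam 4,467.40 → $4,450; Quinlan 15,998.85 → $16,000.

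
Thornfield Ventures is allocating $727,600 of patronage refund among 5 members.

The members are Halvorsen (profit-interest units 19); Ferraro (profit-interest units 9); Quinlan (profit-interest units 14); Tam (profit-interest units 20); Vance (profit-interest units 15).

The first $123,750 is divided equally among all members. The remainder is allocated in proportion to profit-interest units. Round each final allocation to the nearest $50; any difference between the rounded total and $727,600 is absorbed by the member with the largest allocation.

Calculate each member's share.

Equal tier: $123,750 ÷ 5 = $24,750 apiece.
Remainder $603,850 by profit-interest units (total 77): Halvorsen 149,001.95 → $149,000; Ferraro 70,579.87 → $70,600; Quinlan 109,790.91 → $109,800; Tam 156,844.16 → $156,850; Vance 117,633.12 → $117,650.
Rounding difference −$50 on remainder applied to Tam.
Totals: Halvorsen $24,750 + $149,000 = $173,750; Ferraro $24,750 + $70,600 = $95,350; Quinlan $24,750 + $109,800 = $134,550; Tam $24,750 + $156,800 = $181,550; Vance $24,750 + $117,650 = $142,400.

Halvorsen: $173,750 | Ferraro: $95,350 | Quinlan: $134,550 | Tam: $181,550 | Vance: $142,400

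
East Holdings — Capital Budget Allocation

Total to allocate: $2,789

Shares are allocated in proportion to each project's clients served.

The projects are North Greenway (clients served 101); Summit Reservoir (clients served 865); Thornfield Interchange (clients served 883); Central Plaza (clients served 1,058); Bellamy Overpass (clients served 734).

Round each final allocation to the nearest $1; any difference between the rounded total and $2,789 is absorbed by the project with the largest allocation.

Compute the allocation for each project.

North Greenway: $77; Summit Reservoir: $663; Thornfield Interchange: $676; Central Plaza: $811; Bellamy Overpass: $562

Sum of clients served: 3,641.
Proportional shares: North Greenway 101/3,641 × $2,789 = 77.37; Summit Reservoir 865/3,641 × $2,789 = 662.59; Thornfield Interchange 883/3,641 × $2,789 = 676.38; Central Plaza 1,058/3,641 × $2,789 = 810.43; Bellamy Overpass 734/3,641 × $2,789 = 562.24.
Rounded to nearest $1: North Greenway $77; Summit Reservoir $663; Thornfield Interchange $676; Central Plaza $810; Bellamy Overpass $562. Sum = $2,788.
Difference $2,789 − $2,788 = +$1 applied to largest allocation (Central Plaza): Central Plaza becomes $811.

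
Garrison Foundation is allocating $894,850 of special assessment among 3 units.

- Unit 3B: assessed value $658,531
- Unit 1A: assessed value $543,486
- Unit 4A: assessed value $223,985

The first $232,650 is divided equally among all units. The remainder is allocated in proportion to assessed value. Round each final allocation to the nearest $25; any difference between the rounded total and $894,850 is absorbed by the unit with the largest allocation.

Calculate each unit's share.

Unit 3B: $383,350 · Unit 1A: $329,925 · Unit 4A: $181,575

$232,650 shared equally gives $77,550 per unit.
Remainder $662,200 by assessed value (total 1,426,002): Unit 3B 305,805.48 → $305,800; Unit 1A 252,381.43 → $252,375; Unit 4A 104,013.08 → $104,025.
Totals: Unit 3B $77,550 + $305,800 = $383,350; Unit 1A $77,550 + $252,375 = $329,925; Unit 4A $77,550 + $104,025 = $181,575.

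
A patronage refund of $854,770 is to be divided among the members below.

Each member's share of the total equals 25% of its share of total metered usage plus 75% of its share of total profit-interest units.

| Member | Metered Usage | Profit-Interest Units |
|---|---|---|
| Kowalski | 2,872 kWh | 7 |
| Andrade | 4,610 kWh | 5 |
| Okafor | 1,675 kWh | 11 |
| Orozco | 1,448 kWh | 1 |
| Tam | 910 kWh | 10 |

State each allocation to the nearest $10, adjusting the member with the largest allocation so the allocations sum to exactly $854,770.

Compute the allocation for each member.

Kowalski: $185,280; Andrade: $179,830; Okafor: $238,490; Orozco: $45,730; Tam: $205,440

Totals — metered usage 11,515, profit-interest units 34.
Combined weights (25% metered usage + 75% profit-interest units): Kowalski 0.2168; Andrade 0.2104; Okafor 0.2790; Orozco 0.0535; Tam 0.2403.
Proportional shares: Kowalski 185,284.40; Andrade 179,827.33; Okafor 238,491.66; Orozco 45,726.84; Tam 205,439.76.
Rounded to nearest $10: Kowalski $185,280; Andrade $179,830; Okafor $238,490; Orozco $45,730; Tam $205,440. Sum = $854,770.
No rounding difference to absorb.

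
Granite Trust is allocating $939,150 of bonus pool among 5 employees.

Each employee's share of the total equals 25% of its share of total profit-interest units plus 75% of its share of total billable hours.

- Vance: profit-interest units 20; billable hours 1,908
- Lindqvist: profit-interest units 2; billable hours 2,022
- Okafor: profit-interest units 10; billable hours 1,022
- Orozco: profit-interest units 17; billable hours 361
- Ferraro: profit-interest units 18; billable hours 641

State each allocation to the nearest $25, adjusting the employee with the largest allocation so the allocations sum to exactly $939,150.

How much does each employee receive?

Totals — profit-interest units 67, billable hours 5,954.
Combined weights (25% profit-interest units + 75% billable hours): Vance 0.3150; Lindqvist 0.2622; Okafor 0.1661; Orozco 0.1089; Ferraro 0.1479.
Pro-rata amounts: Vance 295,803.60; Lindqvist 246,212.64; Okafor 155,946.25; Orozco 102,279.51; Ferraro 138,908.00.
After rounding ($25): Vance $295,800; Lindqvist $246,225; Okafor $155,950; Orozco $102,275; Ferraro $138,900. Sum = $939,150.
No rounding difference to absorb.

Vance: $295,800 · Lindqvist: $246,225 · Okafor: $155,950 · Orozco: $102,275 · Ferraro: $138,900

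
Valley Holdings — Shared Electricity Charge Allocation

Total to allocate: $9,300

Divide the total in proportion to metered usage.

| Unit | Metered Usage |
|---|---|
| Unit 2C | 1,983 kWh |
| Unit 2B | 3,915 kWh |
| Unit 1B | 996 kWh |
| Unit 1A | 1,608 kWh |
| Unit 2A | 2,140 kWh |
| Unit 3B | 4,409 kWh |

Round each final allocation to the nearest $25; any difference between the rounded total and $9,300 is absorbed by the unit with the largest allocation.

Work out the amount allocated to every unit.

Unit 2C: $1,225; Unit 2B: $2,425; Unit 1B: $625; Unit 1A: $1,000; Unit 2A: $1,325; Unit 3B: $2,700

Total metered usage = 15,051.
Raw shares: Unit 2C 1,983/15,051 × $9,300 = 1,225.29; Unit 2B 3,915/15,051 × $9,300 = 2,419.08; Unit 1B 996/15,051 × $9,300 = 615.43; Unit 1A 1,608/15,051 × $9,300 = 993.58; Unit 2A 2,140/15,051 × $9,300 = 1,322.30; Unit 3B 4,409/15,051 × $9,300 = 2,724.32.
At nearest $25: Unit 2C $1,225; Unit 2B $2,425; Unit 1B $625; Unit 1A $1,000; Unit 2A $1,325; Unit 3B $2,725. Sum = $9,325.
Difference $9,300 − $9,325 = −$25 applied to largest allocation (Unit 3B): Unit 3B becomes $2,700.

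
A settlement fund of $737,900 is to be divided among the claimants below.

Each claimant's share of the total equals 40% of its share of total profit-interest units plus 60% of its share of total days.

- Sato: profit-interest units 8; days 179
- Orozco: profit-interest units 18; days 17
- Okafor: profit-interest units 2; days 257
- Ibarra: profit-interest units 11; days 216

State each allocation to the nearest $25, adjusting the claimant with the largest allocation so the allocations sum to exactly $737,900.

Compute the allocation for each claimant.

Sato: $179,000; Orozco: $147,475; Okafor: $185,225; Ibarra: $226,200

Profit-interest units total 39; days total 669.
Composite weights (40% profit-interest units + 60% days): Sato 0.2426; Orozco 0.1999; Okafor 0.2510; Ibarra 0.3065.
Unrounded shares: Sato 179,006.72; Orozco 147,478.19; Okafor 185,217.40; Ibarra 226,197.70.
After rounding ($25): Sato $179,000; Orozco $147,475; Okafor $185,225; Ibarra $226,200. Sum = $737,900.
No rounding difference to absorb.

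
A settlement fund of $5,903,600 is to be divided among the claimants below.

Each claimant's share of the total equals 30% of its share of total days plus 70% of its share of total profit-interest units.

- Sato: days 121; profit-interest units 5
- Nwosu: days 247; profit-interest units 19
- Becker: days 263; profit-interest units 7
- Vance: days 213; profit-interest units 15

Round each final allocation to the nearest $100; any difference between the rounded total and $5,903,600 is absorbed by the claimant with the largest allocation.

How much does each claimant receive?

Sato: $703,100 | Nwosu: $2,225,200 | Becker: $1,180,800 | Vance: $1,794,500

Days total 844; profit-interest units total 46.
Composite weights (30% days + 70% profit-interest units): Sato 0.1191; Nwosu 0.3769; Becker 0.2000; Vance 0.3040.
Unrounded shares: Sato 703,097.71; Nwosu 2,225,224.13; Becker 1,180,750.41; Vance 1,794,527.74.
Rounded to nearest $100: Sato $703,100; Nwosu $2,225,200; Becker $1,180,800; Vance $1,794,500. Sum = $5,903,600.
Sum already equals the total — no adjustment.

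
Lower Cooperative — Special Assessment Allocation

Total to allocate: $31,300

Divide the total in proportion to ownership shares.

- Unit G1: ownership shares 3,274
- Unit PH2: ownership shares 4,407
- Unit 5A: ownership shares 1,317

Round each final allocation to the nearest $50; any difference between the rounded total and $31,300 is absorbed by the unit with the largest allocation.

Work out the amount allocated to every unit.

Unit G1: $11,400 · Unit PH2: $15,300 · Unit 5A: $4,600

Ownership shares total: 8,998.
Raw shares: Unit G1 3,274/8,998 × $31,300 = 11,388.78; Unit PH2 4,407/8,998 × $31,300 = 15,329.97; Unit 5A 1,317/8,998 × $31,300 = 4,581.25.
Rounded to nearest $50: Unit G1 $11,400; Unit PH2 $15,350; Unit 5A $4,600. Sum = $31,350.
Difference $31,300 − $31,350 = −$50 applied to largest allocation (Unit PH2): Unit PH2 becomes $15,300.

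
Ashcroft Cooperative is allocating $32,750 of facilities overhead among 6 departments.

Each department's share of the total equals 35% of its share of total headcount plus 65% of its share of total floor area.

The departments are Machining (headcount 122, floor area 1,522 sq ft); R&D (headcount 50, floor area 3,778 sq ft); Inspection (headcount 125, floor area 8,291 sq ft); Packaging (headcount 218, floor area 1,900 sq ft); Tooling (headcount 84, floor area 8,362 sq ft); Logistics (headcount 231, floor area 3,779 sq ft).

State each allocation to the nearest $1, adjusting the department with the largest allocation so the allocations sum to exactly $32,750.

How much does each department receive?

Headcount total 830; floor area total 27,632.
Blended shares (35% headcount + 65% floor area): Machining 0.0872; R&D 0.1100; Inspection 0.2477; Packaging 0.1366; Tooling 0.2321; Logistics 0.1863.
Raw shares: Machining 2,857.39; R&D 3,601.06; Inspection 8,113.61; Packaging 4,474.38; Tooling 7,602.09; Logistics 6,101.48.
After rounding ($1): Machining $2,857; R&D $3,601; Inspection $8,114; Packaging $4,474; Tooling $7,602; Logistics $6,101. Sum = $32,749.
Difference $32,750 − $32,749 = +$1 applied to largest allocation (Inspection): Inspection becomes $8,115.

Machining: $2,857 · R&D: $3,601 · Inspection: $8,115 · Packaging: $4,474 · Tooling: $7,602 · Logistics: $6,101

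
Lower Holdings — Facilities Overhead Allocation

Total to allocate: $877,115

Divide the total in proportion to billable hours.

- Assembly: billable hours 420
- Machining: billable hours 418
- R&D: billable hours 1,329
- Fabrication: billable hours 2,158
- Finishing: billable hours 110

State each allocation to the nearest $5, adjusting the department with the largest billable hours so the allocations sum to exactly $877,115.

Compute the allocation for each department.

Assembly: $83,065 | Machining: $82,670 | R&D: $262,840 | Fabrication: $426,785 | Finishing: $21,755

Total billable hours = 420 + 418 + 1,329 + 2,158 + 110 = 4,435.
Raw shares: Assembly 83,063.88; Machining 82,668.34; R&D 262,837.84; Fabrication 426,790.12; Finishing 21,754.83.
After rounding ($5): Assembly $83,065; Machining $82,670; R&D $262,840; Fabrication $426,790; Finishing $21,755. Sum = $877,120.
Difference $877,115 − $877,120 = −$5 applied to largest billable hours (Fabrication): Fabrication becomes $426,785.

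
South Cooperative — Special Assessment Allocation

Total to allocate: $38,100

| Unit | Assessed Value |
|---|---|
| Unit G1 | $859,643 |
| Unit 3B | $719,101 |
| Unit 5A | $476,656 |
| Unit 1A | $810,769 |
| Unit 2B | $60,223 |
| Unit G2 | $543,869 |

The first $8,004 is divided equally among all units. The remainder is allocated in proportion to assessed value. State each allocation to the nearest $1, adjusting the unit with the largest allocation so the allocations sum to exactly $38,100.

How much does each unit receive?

Equal tier: $8,004 ÷ 6 = $1,334 apiece.
Remainder $30,096 by assessed value (total 3,470,261): Unit G1 7,455.29 → $7,455; Unit 3B 6,236.44 → $6,236; Unit 5A 4,133.82 → $4,134; Unit 1A 7,031.43 → $7,031; Unit 2B 522.29 → $522; Unit G2 4,716.73 → $4,717.
Rounding difference +$1 on remainder applied to Unit G1.
Totals: Unit G1 $1,334 + $7,456 = $8,790; Unit 3B $1,334 + $6,236 = $7,570; Unit 5A $1,334 + $4,134 = $5,468; Unit 1A $1,334 + $7,031 = $8,365; Unit 2B $1,334 + $522 = $1,856; Unit G2 $1,334 + $4,717 = $6,051.

Unit G1: $8,790 · Unit 3B: $7,570 · Unit 5A: $5,468 · Unit 1A: $8,365 · Unit 2B: $1,856 · Unit G2: $6,051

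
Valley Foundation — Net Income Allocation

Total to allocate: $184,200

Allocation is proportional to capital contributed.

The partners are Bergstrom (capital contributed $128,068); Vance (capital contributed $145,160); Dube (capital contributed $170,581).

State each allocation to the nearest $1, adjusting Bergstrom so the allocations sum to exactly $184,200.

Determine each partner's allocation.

Sum of capital contributed: 443,809.
Proportional shares: Bergstrom 128,068/443,809 × $184,200 = 53,153.78; Vance 145,160/443,809 × $184,200 = 60,247.70; Dube 170,581/443,809 × $184,200 = 70,798.52.
Rounded to nearest $1: Bergstrom $53,154; Vance $60,248; Dube $70,799. Sum = $184,201.
Difference $184,200 − $184,201 = −$1 applied to Bergstrom: Bergstrom becomes $53,153.

Bergstrom: $53,153 | Vance: $60,248 | Dube: $70,799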